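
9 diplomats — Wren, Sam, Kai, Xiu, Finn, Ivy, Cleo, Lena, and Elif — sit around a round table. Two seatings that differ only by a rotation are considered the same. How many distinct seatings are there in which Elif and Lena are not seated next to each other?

Without the restriction there are (8)! = 40320 seatings.
Those with Elif next to Lena: fuse the pair into one unit and seat 8 units around a circle — 2·(7)! = 10080.
Subtracting, 40320 − 10080 = 30240.

30240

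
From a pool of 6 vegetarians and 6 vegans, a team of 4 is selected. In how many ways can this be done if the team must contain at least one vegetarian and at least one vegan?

465

Total 4-person selections from all 12: C(12,4) = 495.
Subtract selections that omit an entire group: no vegetarians → C(6,4) = 15; no vegans → C(6,4) = 15.
Both groups omitted at once is impossible, so 495 − 30 = 465.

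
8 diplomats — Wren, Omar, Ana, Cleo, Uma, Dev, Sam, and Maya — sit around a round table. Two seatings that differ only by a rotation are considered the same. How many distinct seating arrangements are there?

Fix one person's seat to break rotational symmetry; the remaining 7 people can be arranged in (7)! = 5040 ways.

5040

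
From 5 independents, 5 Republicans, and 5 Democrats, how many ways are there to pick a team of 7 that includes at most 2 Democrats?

Split by how many Democrats are chosen (0 through 2).
Sum: C(5,0)·C(10,7) + C(5,1)·C(10,6) + C(5,2)·C(10,5) = 120 + 1050 + 2520 = 3690.

3690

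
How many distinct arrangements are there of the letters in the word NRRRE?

20

NRRRE has 5 letters with R appearing 3 times.
The number of distinct arrangements is 5!/(3!) = 120/6 = 20.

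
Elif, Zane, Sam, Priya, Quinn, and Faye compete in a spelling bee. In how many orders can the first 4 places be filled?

360

This is an ordered selection of 4 from 6: P(6,4).
That gives 6 × 5 × 4 × 3 = 360.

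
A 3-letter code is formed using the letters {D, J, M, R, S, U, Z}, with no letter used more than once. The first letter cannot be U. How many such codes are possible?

180

The first letter has 7−1 = 6 choices (anything except U).
The remaining 2 letters are filled from the other 6 symbols without repetition: 6 × 5 = 30.
Total: 6 × 30 = 180.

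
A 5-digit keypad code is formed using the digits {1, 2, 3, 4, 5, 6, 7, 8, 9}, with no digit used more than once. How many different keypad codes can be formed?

15120

Choose and order 5 of the 9 symbols: the first digit has 9 options, the next 8, and so on down to 5.
That product is 9 × 8 × 7 × 6 × 5 = 15120.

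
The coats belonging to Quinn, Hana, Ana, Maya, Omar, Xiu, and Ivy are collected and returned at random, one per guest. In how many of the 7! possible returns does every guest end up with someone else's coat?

1854

Let Aᵢ be the assignments in which guest i gets their own coat. We want the size of the complement of A₁∪…∪A_7.
By inclusion–exclusion this is Σ_{j=0}^{7} (−1)^j C(7,j)·(7−j)!.
Computing: 5040 − 5040 + 2520 − 840 + 210 − 42 + 7 − 1 = 1854.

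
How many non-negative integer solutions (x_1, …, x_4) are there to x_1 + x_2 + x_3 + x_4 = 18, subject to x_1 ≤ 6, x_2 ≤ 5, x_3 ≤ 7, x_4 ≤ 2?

10

Without the upper bounds there are C(21,3) = 1330 ways to split 18 among 4 variables.
Subtract solutions that violate a single cap (substitute x_i' = x_i − (cap_i+1)): x_1 ≥ 7 gives C(14,3) = 364; x_2 ≥ 6 gives C(15,3) = 455; x_3 ≥ 8 gives C(13,3) = 286; x_4 ≥ 3 gives C(18,3) = 816. Together 1921.
Add back pairs where two caps are both exceeded: 56 + 20 + 165 + 35 + 220 + 120 = 616.
Subtract triples: 0 + 10 + 1 + 4 = 15.
By inclusion–exclusion the count is 1330 − 1921 + 616 − 15 = 10.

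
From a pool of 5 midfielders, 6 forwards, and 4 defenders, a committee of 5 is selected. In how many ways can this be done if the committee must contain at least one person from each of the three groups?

2170

Total 5-person selections from all 15: C(15,5) = 3003.
Selections missing a whole group: no midfielders → C(10,5) = 252; no forwards → C(9,5) = 126; no defenders → C(11,5) = 462.
Add back selections omitting two groups (i.e. drawn from a single group): C(5,5) + C(6,5) + C(4,5) = 7.
By inclusion–exclusion: 3003 − 840 + 7 = 2170.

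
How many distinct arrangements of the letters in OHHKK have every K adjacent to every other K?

Treat the 2 copies of K as a single block. The multiset to arrange is then {KK, H, H, O}, 4 items in all.
That gives (4)!/(2!) = 12 arrangements.

12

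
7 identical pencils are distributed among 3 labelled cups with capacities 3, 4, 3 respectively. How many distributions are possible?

10

By stars and bars, unrestricted non-negative solutions to x_1+…+x_3 = 7 number C(7+2,2) = 36.
Subtract solutions that violate a single cap (substitute x_i' = x_i − (cap_i+1)): x_1 ≥ 4 gives C(5,2) = 10; x_2 ≥ 5 gives C(4,2) = 6; x_3 ≥ 4 gives C(5,2) = 10. Together 26.
No two caps can be exceeded simultaneously, so the pair terms are all 0.
By inclusion–exclusion the count is 36 − 26 + 0 = 10.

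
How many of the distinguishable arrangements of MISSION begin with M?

180

Fix M in the first position and arrange the remaining 6 letters.
Those 6 letters have I appearing twice and S appearing twice, giving (6)!/(2!·2!) = 180.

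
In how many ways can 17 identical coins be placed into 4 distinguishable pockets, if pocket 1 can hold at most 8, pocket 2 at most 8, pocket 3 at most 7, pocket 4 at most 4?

By stars and bars, unrestricted non-negative solutions to x_1+…+x_4 = 17 number C(17+3,3) = 1140.
Subtract solutions that violate a single cap (substitute x_i' = x_i − (cap_i+1)): x_1 ≥ 9 gives C(11,3) = 165; x_2 ≥ 9 gives C(11,3) = 165; x_3 ≥ 8 gives C(12,3) = 220; x_4 ≥ 5 gives C(15,3) = 455. Together 1005.
Add back pairs where two caps are both exceeded: 0 + 1 + 20 + 1 + 20 + 35 = 77.
By inclusion–exclusion the count is 1140 − 1005 + 77 = 212.

212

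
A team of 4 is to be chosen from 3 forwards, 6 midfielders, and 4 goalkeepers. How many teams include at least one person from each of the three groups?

360

With no constraint there are C(13,4) = 715 possible selections.
Selections missing a whole group: no forwards → C(10,4) = 210; no midfielders → C(7,4) = 35; no goalkeepers → C(9,4) = 126.
Add back selections omitting two groups (i.e. drawn from a single group): C(3,4) + C(6,4) + C(4,4) = 16.
By inclusion–exclusion: 715 − 371 + 16 = 360.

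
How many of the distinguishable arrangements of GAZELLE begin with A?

180

With the first slot taken by A, it remains to arrange the other 6 letters (GZELLE).
Those 6 letters have E appearing twice and L appearing twice, giving (6)!/(2!·2!) = 180.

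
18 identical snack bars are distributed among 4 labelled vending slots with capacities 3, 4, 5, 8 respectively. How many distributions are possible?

10

By stars and bars, unrestricted non-negative solutions to x_1+…+x_4 = 18 number C(18+3,3) = 1330.
Subtract solutions that violate a single cap (substitute x_i' = x_i − (cap_i+1)): x_1 ≥ 4 gives C(17,3) = 680; x_2 ≥ 5 gives C(16,3) = 560; x_3 ≥ 6 gives C(15,3) = 455; x_4 ≥ 9 gives C(12,3) = 220. Together 1915.
Add back pairs where two caps are both exceeded: 220 + 165 + 56 + 120 + 35 + 20 = 616.
Subtract triples: 20 + 1 + 0 + 0 = 21.
By inclusion–exclusion the count is 1330 − 1915 + 616 − 21 = 10.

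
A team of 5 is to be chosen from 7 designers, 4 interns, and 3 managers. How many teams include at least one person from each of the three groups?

1288

With no constraint there are C(14,5) = 2002 possible selections.
Selections missing a whole group: no designers → C(7,5) = 21; no interns → C(10,5) = 252; no managers → C(11,5) = 462.
Add back selections omitting two groups (i.e. drawn from a single group): C(7,5) + C(4,5) + C(3,5) = 21.
By inclusion–exclusion: 2002 − 735 + 21 = 1288.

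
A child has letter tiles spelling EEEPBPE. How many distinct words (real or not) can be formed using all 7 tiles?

105

The 7 letters of EEEPBPE have repeats: E appearing 4 times and P appearing twice.
Dividing 7! = 5040 by 4!·2! = 48 for the repeated letters gives 105.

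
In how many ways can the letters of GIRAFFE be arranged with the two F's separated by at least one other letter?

1800

Total arrangements of GIRAFFE: 7!/(2!) = 2520.
Arrangements with the F's together: treat FF as one letter, giving (6)! = 720.
Subtracting, 2520 − 720 = 1800 arrangements keep the F's apart.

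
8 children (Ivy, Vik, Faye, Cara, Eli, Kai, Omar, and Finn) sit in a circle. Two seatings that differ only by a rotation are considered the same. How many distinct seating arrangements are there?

Fix one person's seat to break rotational symmetry; the remaining 7 people can be arranged in (7)! = 5040 ways.

5040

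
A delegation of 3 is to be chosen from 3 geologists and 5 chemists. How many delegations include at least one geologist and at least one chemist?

45

Unrestricted: C(8,3) = 56 ways to pick any 3 of the 8.
Selections missing a whole group: no geologists → C(5,3) = 10; no chemists → C(3,3) = 1.
Both groups omitted at once is impossible, so 56 − 11 = 45.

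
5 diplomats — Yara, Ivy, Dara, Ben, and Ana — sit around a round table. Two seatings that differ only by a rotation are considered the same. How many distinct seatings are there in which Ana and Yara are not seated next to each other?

All circular seatings of 5 people number (4)! = 24.
Seatings with Ana beside Yara: treat them as a block with 2 internal orders, giving 2 × (3)! = 12.
Subtracting, 24 − 12 = 12.

12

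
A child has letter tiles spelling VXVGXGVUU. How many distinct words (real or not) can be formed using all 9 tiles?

Letter multiplicities in VXVGXGVUU: G×2, U×2, V×3, X×2.
Dividing 9! = 362880 by 3!·2!·2!·2! = 48 for the repeated letters gives 7560.

7560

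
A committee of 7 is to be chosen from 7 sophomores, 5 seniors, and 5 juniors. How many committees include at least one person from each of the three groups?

17745

Total 7-person selections from all 17: C(17,7) = 19448.
Subtract selections that omit an entire group: no sophomores → C(10,7) = 120; no seniors → C(12,7) = 792; no juniors → C(12,7) = 792.
Add back selections omitting two groups (i.e. drawn from a single group): C(7,7) + C(5,7) + C(5,7) = 1.
By inclusion–exclusion: 19448 − 1704 + 1 = 17745.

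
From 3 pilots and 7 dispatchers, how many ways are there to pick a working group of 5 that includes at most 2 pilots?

Split by how many pilots are chosen (0 through 2).
Sum: C(3,0)·C(7,5) + C(3,1)·C(7,4) + C(3,2)·C(7,3) = 21 + 105 + 105 = 231.

231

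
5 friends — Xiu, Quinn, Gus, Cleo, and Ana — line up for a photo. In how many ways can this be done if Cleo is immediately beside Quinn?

48

Place the 3 others and the Cleo-Quinn pair as 4 objects in a line; the pair has 2 internal arrangements.
That gives 2 × 4! = 2 × 24 = 48.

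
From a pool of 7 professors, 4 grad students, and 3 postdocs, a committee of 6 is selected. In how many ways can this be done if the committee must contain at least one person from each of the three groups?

2331

With no constraint there are C(14,6) = 3003 possible selections.
Subtract selections that omit an entire group: no professors → C(7,6) = 7; no grad students → C(10,6) = 210; no postdocs → C(11,6) = 462.
Add back selections omitting two groups (i.e. drawn from a single group): C(7,6) + C(4,6) + C(3,6) = 7.
By inclusion–exclusion: 3003 − 679 + 7 = 2331.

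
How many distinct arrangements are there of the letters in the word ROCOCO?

60

The 6 letters of ROCOCO have repeats: C appearing twice and O appearing 3 times.
So there are 6! / (3!·2!) = 60 distinguishable arrangements.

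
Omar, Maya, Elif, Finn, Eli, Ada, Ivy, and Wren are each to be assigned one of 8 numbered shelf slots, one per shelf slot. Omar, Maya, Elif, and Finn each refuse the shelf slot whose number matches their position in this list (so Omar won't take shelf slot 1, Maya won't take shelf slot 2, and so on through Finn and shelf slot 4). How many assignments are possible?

24024

Let Aᵢ (for 1 ≤ i ≤ 4) be the placements that put person i in their forbidden shelf slot. Any j of these fix j positions, leaving (8−j)! ways to fill the rest, and there are C(4,j) ways to pick which j.
By inclusion–exclusion, the number of valid placements is Σ_{j=0}^{4} (−1)^j C(4,j)·(8−j)!.
Computing: 40320 − 20160 + 4320 − 480 + 24 = 24024.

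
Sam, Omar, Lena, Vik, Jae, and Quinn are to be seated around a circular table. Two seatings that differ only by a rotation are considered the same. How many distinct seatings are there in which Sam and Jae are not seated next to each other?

72

Without the restriction there are (5)! = 120 seatings.
Seatings with Sam beside Jae: treat them as a block with 2 internal orders, giving 2 × (4)! = 48.
Subtracting, 120 − 48 = 72.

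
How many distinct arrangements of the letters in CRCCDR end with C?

30

With the last slot taken by C, it remains to arrange the other 5 letters (RCCDR).
Those 5 letters have C appearing twice and R appearing twice, giving (5)!/(2!·2!) = 30.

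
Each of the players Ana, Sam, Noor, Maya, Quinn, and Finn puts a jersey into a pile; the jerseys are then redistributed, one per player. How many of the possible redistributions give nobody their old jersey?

This is the derangement count D_6: permutations of 6 items with no fixed point.
By inclusion–exclusion this is Σ_{j=0}^{6} (−1)^j C(6,j)·(6−j)!.
Computing: 720 − 720 + 360 − 120 + 30 − 6 + 1 = 265.

265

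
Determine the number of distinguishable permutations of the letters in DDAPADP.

210

DDAPADP has 7 letters with A appearing twice, D appearing 3 times, and P appearing twice.
The number of distinct arrangements is 7!/(3!·2!·2!) = 5040/24 = 210.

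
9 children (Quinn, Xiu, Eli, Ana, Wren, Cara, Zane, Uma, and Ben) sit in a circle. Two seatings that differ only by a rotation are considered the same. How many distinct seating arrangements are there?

40320

Seat Quinn anywhere (absorbing the rotational symmetry), then permute the other 8: (8)! = 40320.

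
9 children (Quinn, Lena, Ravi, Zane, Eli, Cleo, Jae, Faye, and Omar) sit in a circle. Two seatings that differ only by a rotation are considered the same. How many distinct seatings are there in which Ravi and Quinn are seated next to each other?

10080

Treat {Ravi, Quinn} as one unit (2 internal orders) and seat the resulting 8 units around the table: (7)! circular arrangements.
So 2 × (7)! = 2 × 5040 = 10080.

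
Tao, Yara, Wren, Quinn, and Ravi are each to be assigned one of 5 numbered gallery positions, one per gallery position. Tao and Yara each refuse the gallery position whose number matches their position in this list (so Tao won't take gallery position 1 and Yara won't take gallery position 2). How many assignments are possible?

Let Aᵢ (for i ∈ {1, 2}) be the placements that put person i in their forbidden gallery position. Any j of these fix j positions, leaving (5−j)! ways to fill the rest, and there are C(2,j) ways to pick which j.
By inclusion–exclusion, the number of valid placements is Σ_{j=0}^{2} (−1)^j C(2,j)·(5−j)!.
Computing: 120 − 48 + 6 = 78.

78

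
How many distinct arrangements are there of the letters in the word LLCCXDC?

LLCCXDC has 7 letters with C appearing 3 times and L appearing twice.
Dividing 7! = 5040 by 3!·2! = 12 for the repeated letters gives 420.

420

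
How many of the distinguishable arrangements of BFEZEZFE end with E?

630

With the last slot taken by E, it remains to arrange the other 7 letters (BFZEZFE).
Those 7 letters have E appearing twice, F appearing twice, and Z appearing twice, giving (7)!/(2!·2!·2!) = 630.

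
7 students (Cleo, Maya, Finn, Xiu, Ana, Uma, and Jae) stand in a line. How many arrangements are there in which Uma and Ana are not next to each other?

3600

There are 7! = 5040 arrangements in all. If Uma and Ana are adjacent, merging them into one block gives 2·(6)! = 1440 arrangements.
So 5040 − 1440 = 3600 arrangements keep them apart.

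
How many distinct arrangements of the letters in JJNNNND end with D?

With the last slot taken by D, it remains to arrange the other 6 letters (JJNNNN).
Those 6 letters have J appearing twice and N appearing 4 times, giving (6)!/(4!·2!) = 15.

15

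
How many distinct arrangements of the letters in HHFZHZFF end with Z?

With the last slot taken by Z, it remains to arrange the other 7 letters (HHFHZFF).
Those 7 letters have F appearing 3 times and H appearing 3 times, giving (7)!/(3!·3!) = 140.

140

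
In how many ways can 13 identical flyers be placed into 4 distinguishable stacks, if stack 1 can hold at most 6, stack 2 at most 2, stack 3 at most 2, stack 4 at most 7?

27

By stars and bars, unrestricted non-negative solutions to x_1+…+x_4 = 13 number C(13+3,3) = 560.
Subtract solutions that violate a single cap (substitute x_i' = x_i − (cap_i+1)): x_1 ≥ 7 gives C(9,3) = 84; x_2 ≥ 3 gives C(13,3) = 286; x_3 ≥ 3 gives C(13,3) = 286; x_4 ≥ 8 gives C(8,3) = 56. Together 712.
Add back pairs where two caps are both exceeded: 20 + 20 + 0 + 120 + 10 + 10 = 180.
Subtract triples: 1 + 0 + 0 + 0 = 1.
By inclusion–exclusion the count is 560 − 712 + 180 − 1 = 27.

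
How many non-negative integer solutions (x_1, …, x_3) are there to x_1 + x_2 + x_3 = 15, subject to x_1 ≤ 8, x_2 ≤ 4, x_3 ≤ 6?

10

By stars and bars, unrestricted non-negative solutions to x_1+…+x_3 = 15 number C(15+2,2) = 136.
Subtract solutions that violate a single cap (substitute x_i' = x_i − (cap_i+1)): x_1 ≥ 9 gives C(8,2) = 28; x_2 ≥ 5 gives C(12,2) = 66; x_3 ≥ 7 gives C(10,2) = 45. Together 139.
Add back pairs where two caps are both exceeded: 3 + 0 + 10 = 13.
By inclusion–exclusion the count is 136 − 139 + 13 = 10.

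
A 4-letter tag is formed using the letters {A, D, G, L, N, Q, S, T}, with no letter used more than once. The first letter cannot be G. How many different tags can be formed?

1470

The first letter has 8−1 = 7 choices (anything except G).
The remaining 3 letters are filled from the other 7 symbols without repetition: 7 × 6 × 5 = 210.
Total: 7 × 210 = 1470.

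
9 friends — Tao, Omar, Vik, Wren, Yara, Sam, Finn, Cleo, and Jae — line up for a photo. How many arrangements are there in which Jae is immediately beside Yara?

Place the 7 others and the Jae-Yara pair as 8 objects in a line; the pair has 2 internal arrangements.
That gives 2 × 8! = 2 × 40320 = 80640.

80640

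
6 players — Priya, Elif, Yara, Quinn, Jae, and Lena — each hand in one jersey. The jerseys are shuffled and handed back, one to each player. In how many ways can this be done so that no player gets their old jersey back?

265

Let Aᵢ be the assignments in which player i gets their old jersey. We want the size of the complement of A₁∪…∪A_6.
By inclusion–exclusion this is Σ_{j=0}^{6} (−1)^j C(6,j)·(6−j)!.
Computing: 720 − 720 + 360 − 120 + 30 − 6 + 1 = 265.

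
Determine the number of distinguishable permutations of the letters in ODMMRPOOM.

10080

Letter multiplicities in ODMMRPOOM: D×1, M×3, O×3, P×1, R×1.
Dividing 9! = 362880 by 3!·3! = 36 for the repeated letters gives 10080.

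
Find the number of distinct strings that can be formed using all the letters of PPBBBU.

Letter multiplicities in PPBBBU: B×3, P×2, U×1.
The number of distinct arrangements is 6!/(3!·2!) = 720/12 = 60.

60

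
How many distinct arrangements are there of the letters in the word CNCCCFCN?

CNCCCFCN has 8 letters with C appearing 5 times and N appearing twice.
The number of distinct arrangements is 8!/(5!·2!) = 40320/240 = 168.

168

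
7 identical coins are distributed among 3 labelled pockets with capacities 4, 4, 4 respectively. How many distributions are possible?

Ignoring the caps, the number of non-negative solutions to x_1+…+x_3 = 7 is C(9,2) = 36.
Subtract solutions that violate a single cap (substitute x_i' = x_i − (cap_i+1)): x_1 ≥ 5 gives C(4,2) = 6; x_2 ≥ 5 gives C(4,2) = 6; x_3 ≥ 5 gives C(4,2) = 6. Together 18.
No two caps can be exceeded simultaneously, so the pair terms are all 0.
By inclusion–exclusion the count is 36 − 18 + 0 = 18.

18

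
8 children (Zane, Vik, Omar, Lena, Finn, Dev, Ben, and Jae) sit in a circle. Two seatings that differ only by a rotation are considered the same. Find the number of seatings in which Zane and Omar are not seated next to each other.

3600

All circular seatings of 8 people number (7)! = 5040.
Those with Zane next to Omar: fuse the pair into one unit and seat 7 units around a circle — 2·(6)! = 1440.
Subtracting, 5040 − 1440 = 3600.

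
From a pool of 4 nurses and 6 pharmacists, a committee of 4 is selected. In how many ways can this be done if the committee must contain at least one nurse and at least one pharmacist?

194

Unrestricted: C(10,4) = 210 ways to pick any 4 of the 10.
Subtract selections that omit an entire group: no nurses → C(6,4) = 15; no pharmacists → C(4,4) = 1.
Both groups omitted at once is impossible, so 210 − 16 = 194.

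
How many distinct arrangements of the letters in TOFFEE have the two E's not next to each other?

120

Total arrangements of TOFFEE: 6!/(2!·2!) = 180.
Arrangements with the E's together: treat EE as one letter, giving (5)!/(2!) = 60.
Subtracting, 180 − 60 = 120 arrangements keep the E's apart.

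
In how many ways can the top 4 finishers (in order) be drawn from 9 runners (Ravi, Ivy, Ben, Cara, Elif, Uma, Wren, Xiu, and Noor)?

3024

There are 9 choices for 1st place, 8 for 2nd, and so on down to 6 for position 4.
That gives 9 × 8 × 7 × 6 = 3024.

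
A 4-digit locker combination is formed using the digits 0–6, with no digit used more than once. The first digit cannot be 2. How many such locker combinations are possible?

The first digit has 7−1 = 6 choices (anything except 2).
The remaining 3 digits are filled from the other 6 symbols without repetition: 6 × 5 × 4 = 120.
Total: 6 × 120 = 720.

720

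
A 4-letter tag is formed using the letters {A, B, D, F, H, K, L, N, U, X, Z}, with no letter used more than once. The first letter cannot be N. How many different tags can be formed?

7200

The first letter has 11−1 = 10 choices (anything except N).
The remaining 3 letters are filled from the other 10 symbols without repetition: 10 × 9 × 8 = 720.
Total: 10 × 720 = 7200.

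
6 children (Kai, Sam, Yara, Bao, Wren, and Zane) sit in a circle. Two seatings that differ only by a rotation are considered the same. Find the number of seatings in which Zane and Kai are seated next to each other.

48

Treat {Zane, Kai} as one unit (2 internal orders) and seat the resulting 5 units around the table: (4)! circular arrangements.
So 2 × (4)! = 2 × 24 = 48.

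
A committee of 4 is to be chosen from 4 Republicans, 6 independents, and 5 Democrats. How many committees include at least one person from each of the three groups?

720

With no constraint there are C(15,4) = 1365 possible selections.
Selections missing a whole group: no Republicans → C(11,4) = 330; no independents → C(9,4) = 126; no Democrats → C(10,4) = 210.
Add back selections omitting two groups (i.e. drawn from a single group): C(4,4) + C(6,4) + C(5,4) = 21.
By inclusion–exclusion: 1365 − 666 + 21 = 720.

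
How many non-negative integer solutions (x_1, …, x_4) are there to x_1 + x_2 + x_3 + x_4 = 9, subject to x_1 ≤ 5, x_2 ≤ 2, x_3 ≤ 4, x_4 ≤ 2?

27

Ignoring the caps, the number of non-negative solutions to x_1+…+x_4 = 9 is C(12,3) = 220.
Subtract solutions that violate a single cap (substitute x_i' = x_i − (cap_i+1)): x_1 ≥ 6 gives C(6,3) = 20; x_2 ≥ 3 gives C(9,3) = 84; x_3 ≥ 5 gives C(7,3) = 35; x_4 ≥ 3 gives C(9,3) = 84. Together 223.
Add back pairs where two caps are both exceeded: 1 + 0 + 1 + 4 + 20 + 4 = 30.
By inclusion–exclusion the count is 220 − 223 + 30 = 27.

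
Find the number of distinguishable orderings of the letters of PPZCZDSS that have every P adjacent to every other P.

Treat the 2 copies of P as a single block. The multiset to arrange is then {PP, C, D, S, S, Z, Z}, 7 items in all.
That gives (7)!/(2!·2!) = 1260 arrangements.

1260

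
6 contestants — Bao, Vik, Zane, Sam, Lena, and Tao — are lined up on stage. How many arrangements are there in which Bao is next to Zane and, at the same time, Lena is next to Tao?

96

Treat {Bao,Zane} as one block (2 orders) and {Lena,Tao} as another (2 orders).
That leaves 4 units to arrange: 2 × 2 × 4! = 4 × 24 = 96.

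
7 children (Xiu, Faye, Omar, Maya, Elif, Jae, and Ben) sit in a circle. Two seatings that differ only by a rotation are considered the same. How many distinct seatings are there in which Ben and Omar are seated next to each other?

Treat {Ben, Omar} as one unit (2 internal orders) and seat the resulting 6 units around the table: (5)! circular arrangements.
So 2 × (5)! = 2 × 120 = 240.

240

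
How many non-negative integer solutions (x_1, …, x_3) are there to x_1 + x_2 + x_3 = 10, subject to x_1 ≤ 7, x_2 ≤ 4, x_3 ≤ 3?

Without the upper bounds there are C(12,2) = 66 ways to split 10 among 3 variables.
Subtract solutions that violate a single cap (substitute x_i' = x_i − (cap_i+1)): x_1 ≥ 8 gives C(4,2) = 6; x_2 ≥ 5 gives C(7,2) = 21; x_3 ≥ 4 gives C(8,2) = 28. Together 55.
Add back pairs where two caps are both exceeded: 0 + 0 + 3 = 3.
By inclusion–exclusion the count is 66 − 55 + 3 = 14.

14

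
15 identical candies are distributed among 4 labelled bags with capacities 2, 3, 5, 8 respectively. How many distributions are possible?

By stars and bars, unrestricted non-negative solutions to x_1+…+x_4 = 15 number C(15+3,3) = 816.
Subtract solutions that violate a single cap (substitute x_i' = x_i − (cap_i+1)): x_1 ≥ 3 gives C(15,3) = 455; x_2 ≥ 4 gives C(14,3) = 364; x_3 ≥ 6 gives C(12,3) = 220; x_4 ≥ 9 gives C(9,3) = 84. Together 1123.
Add back pairs where two caps are both exceeded: 165 + 84 + 20 + 56 + 10 + 1 = 336.
Subtract triples: 10 + 0 + 0 + 0 = 10.
By inclusion–exclusion the count is 816 − 1123 + 336 − 10 = 19.

19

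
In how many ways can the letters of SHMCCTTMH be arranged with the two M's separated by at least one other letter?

17640

Total arrangements of SHMCCTTMH: 9!/(2!·2!·2!·2!) = 22680.
If the two M's are adjacent, glue them into one block, leaving 8 items to arrange: (8)!/(2!·2!·2!) = 5040 ways.
Subtracting, 22680 − 5040 = 17640 arrangements keep the M's apart.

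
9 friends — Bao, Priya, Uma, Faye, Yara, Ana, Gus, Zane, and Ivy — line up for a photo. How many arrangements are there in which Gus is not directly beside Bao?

There are 9! = 362880 arrangements in all. If Gus and Bao are adjacent, merging them into one block gives 2·(8)! = 80640 arrangements.
So 362880 − 80640 = 282240 arrangements keep them apart.

282240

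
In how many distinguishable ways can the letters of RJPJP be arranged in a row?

Letter multiplicities in RJPJP: J×2, P×2, R×1.
So there are 5! / (2!·2!) = 30 distinguishable arrangements.

30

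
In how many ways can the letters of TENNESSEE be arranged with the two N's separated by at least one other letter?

2940

There are 9!/(4!·2!·2!) = 3780 arrangements of TENNESSEE in total.
Arrangements with the N's together: treat NN as one letter, giving (8)!/(4!·2!) = 840.
Subtracting, 3780 − 840 = 2940 arrangements keep the N's apart.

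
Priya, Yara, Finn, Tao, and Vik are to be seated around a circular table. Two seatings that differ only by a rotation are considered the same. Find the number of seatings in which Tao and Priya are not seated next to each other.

All circular seatings of 5 people number (4)! = 24.
Those with Tao next to Priya: fuse the pair into one unit and seat 4 units around a circle — 2·(3)! = 12.
Subtracting, 24 − 12 = 12.

12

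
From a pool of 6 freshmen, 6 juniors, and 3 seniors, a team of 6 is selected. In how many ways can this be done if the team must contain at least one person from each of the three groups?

3915

With no constraint there are C(15,6) = 5005 possible selections.
Subtract selections that omit an entire group: no freshmen → C(9,6) = 84; no juniors → C(9,6) = 84; no seniors → C(12,6) = 924.
Add back selections omitting two groups (i.e. drawn from a single group): C(6,6) + C(6,6) + C(3,6) = 2.
By inclusion–exclusion: 5005 − 1092 + 2 = 3915.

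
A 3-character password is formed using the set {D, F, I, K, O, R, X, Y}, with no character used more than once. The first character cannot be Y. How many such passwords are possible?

294

The first character has 8−1 = 7 choices (anything except Y).
The remaining 2 characters are filled from the other 7 symbols without repetition: 7 × 6 = 42.
Total: 7 × 42 = 294.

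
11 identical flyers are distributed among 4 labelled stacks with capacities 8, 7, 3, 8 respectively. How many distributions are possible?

204

By stars and bars, unrestricted non-negative solutions to x_1+…+x_4 = 11 number C(11+3,3) = 364.
Subtract solutions that violate a single cap (substitute x_i' = x_i − (cap_i+1)): x_1 ≥ 9 gives C(5,3) = 10; x_2 ≥ 8 gives C(6,3) = 20; x_3 ≥ 4 gives C(10,3) = 120; x_4 ≥ 9 gives C(5,3) = 10. Together 160.
No two caps can be exceeded simultaneously, so the pair terms are all 0.
By inclusion–exclusion the count is 364 − 160 + 0 = 204.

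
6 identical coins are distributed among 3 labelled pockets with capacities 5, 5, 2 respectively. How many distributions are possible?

16

Ignoring the caps, the number of non-negative solutions to x_1+…+x_3 = 6 is C(8,2) = 28.
Subtract solutions that violate a single cap (substitute x_i' = x_i − (cap_i+1)): x_1 ≥ 6 gives C(2,2) = 1; x_2 ≥ 6 gives C(2,2) = 1; x_3 ≥ 3 gives C(5,2) = 10. Together 12.
No two caps can be exceeded simultaneously, so the pair terms are all 0.
By inclusion–exclusion the count is 28 − 12 + 0 = 16.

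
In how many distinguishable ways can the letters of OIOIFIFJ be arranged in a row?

1680

The 8 letters of OIOIFIFJ have repeats: F appearing twice, I appearing 3 times, and O appearing twice.
So there are 8! / (3!·2!·2!) = 1680 distinguishable arrangements.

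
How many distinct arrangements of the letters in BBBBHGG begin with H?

15

With the first slot taken by H, it remains to arrange the other 6 letters (BBBBGG).
Those 6 letters have B appearing 4 times and G appearing twice, giving (6)!/(4!·2!) = 15.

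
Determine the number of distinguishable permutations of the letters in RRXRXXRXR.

The 9 letters of RRXRXXRXR have repeats: R appearing 5 times and X appearing 4 times.
The number of distinct arrangements is 9!/(5!·4!) = 362880/2880 = 126.

126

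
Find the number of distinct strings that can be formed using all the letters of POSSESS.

The 7 letters of POSSESS have repeats: S appearing 4 times.
So there are 7! / (4!) = 210 distinguishable arrangements.

210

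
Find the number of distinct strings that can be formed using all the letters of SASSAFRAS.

2520

The 9 letters of SASSAFRAS have repeats: A appearing 3 times and S appearing 4 times.
So there are 9! / (4!·3!) = 2520 distinguishable arrangements.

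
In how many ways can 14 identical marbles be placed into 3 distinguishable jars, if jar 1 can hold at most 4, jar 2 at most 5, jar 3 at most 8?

Without the upper bounds there are C(16,2) = 120 ways to split 14 among 3 jars.
Subtract solutions that violate a single cap (substitute x_i' = x_i − (cap_i+1)): x_1 ≥ 5 gives C(11,2) = 55; x_2 ≥ 6 gives C(10,2) = 45; x_3 ≥ 9 gives C(7,2) = 21. Together 121.
Add back pairs where two caps are both exceeded: 10 + 1 + 0 = 11.
By inclusion–exclusion the count is 120 − 121 + 11 = 10.

10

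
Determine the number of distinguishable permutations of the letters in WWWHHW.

15

Letter multiplicities in WWWHHW: H×2, W×4.
The number of distinct arrangements is 6!/(4!·2!) = 720/48 = 15.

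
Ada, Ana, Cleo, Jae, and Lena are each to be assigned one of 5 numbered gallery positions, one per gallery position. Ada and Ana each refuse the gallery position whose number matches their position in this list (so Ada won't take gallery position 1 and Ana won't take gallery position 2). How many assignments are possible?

78

Let Aᵢ (for i ∈ {1, 2}) be the placements that put person i in their forbidden gallery position. Any j of these fix j positions, leaving (5−j)! ways to fill the rest, and there are C(2,j) ways to pick which j.
By inclusion–exclusion, the number of valid placements is Σ_{j=0}^{2} (−1)^j C(2,j)·(5−j)!.
Computing: 120 − 48 + 6 = 78.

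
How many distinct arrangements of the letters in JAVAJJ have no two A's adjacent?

40

Total arrangements of JAVAJJ: 6!/(3!·2!) = 60.
Arrangements with the A's together: treat AA as one letter, giving (5)!/(3!) = 20.
Hence 60 − 20 = 40.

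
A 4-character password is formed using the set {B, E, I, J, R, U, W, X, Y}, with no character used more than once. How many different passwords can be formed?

3024

Choose and order 4 of the 9 symbols: the first character has 9 options, the next 8, then 7, 6.
9 × 8 × 7 × 6 = 3024.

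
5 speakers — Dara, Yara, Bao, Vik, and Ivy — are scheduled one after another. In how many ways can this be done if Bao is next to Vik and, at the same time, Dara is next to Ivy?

Treat {Bao,Vik} as one block (2 orders) and {Dara,Ivy} as another (2 orders).
That leaves 3 units to arrange: 2 × 2 × 3! = 4 × 6 = 24.

24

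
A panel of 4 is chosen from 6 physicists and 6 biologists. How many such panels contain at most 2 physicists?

Split by how many physicists are chosen (0 through 2).
Sum: C(6,0)·C(6,4) + C(6,1)·C(6,3) + C(6,2)·C(6,2) = 15 + 120 + 225 = 360.

360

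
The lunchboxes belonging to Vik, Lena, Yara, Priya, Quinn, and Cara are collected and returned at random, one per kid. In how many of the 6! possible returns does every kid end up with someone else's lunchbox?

Count assignments avoiding every fixed point. For any j of the 6 kids fixed to their own lunchbox, the other 6−j can be arranged in (6−j)! ways.
By inclusion–exclusion this is Σ_{j=0}^{6} (−1)^j C(6,j)·(6−j)!.
Computing: 720 − 720 + 360 − 120 + 30 − 6 + 1 = 265.

265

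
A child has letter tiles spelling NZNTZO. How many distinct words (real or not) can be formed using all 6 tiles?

NZNTZO has 6 letters with N appearing twice and Z appearing twice.
So there are 6! / (2!·2!) = 180 distinguishable arrangements.

180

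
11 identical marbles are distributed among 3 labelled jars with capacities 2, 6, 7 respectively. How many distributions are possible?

12

By stars and bars, unrestricted non-negative solutions to x_1+…+x_3 = 11 number C(11+2,2) = 78.
Subtract solutions that violate a single cap (substitute x_i' = x_i − (cap_i+1)): x_1 ≥ 3 gives C(10,2) = 45; x_2 ≥ 7 gives C(6,2) = 15; x_3 ≥ 8 gives C(5,2) = 10. Together 70.
Add back pairs where two caps are both exceeded: 3 + 1 + 0 = 4.
By inclusion–exclusion the count is 78 − 70 + 4 = 12.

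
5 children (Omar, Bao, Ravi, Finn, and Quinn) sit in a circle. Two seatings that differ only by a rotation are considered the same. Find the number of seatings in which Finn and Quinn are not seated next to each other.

All circular seatings of 5 people number (4)! = 24.
Those with Finn next to Quinn: fuse the pair into one unit and seat 4 units around a circle — 2·(3)! = 12.
Subtracting, 24 − 12 = 12.

12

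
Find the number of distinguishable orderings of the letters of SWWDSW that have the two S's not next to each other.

40

There are 6!/(3!·2!) = 60 arrangements of SWWDSW in total.
Arrangements with the S's together: treat SS as one letter, giving (5)!/(3!) = 20.
Subtracting, 60 − 20 = 40 arrangements keep the S's apart.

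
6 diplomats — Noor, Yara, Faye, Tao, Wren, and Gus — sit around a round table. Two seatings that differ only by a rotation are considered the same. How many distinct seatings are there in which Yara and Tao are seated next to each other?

48

Glue Yara and Tao into a block (2 internal orders). Seating 5 units around a circle gives (4)! arrangements.
So 2 × (4)! = 2 × 24 = 48.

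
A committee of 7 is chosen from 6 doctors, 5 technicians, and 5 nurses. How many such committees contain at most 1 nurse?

2640

Split by how many nurses are chosen (0 through 1).
Sum: C(5,0)·C(11,7) + C(5,1)·C(11,6) = 330 + 2310 = 2640.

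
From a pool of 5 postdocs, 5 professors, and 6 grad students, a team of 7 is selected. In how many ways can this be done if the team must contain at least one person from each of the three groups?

10660

Total 7-person selections from all 16: C(16,7) = 11440.
Subtract selections that omit an entire group: no postdocs → C(11,7) = 330; no professors → C(11,7) = 330; no grad students → C(10,7) = 120.
Add back selections omitting two groups (i.e. drawn from a single group): C(5,7) + C(5,7) + C(6,7) = 0.
By inclusion–exclusion: 11440 − 780 + 0 = 10660.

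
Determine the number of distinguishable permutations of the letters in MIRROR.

120

MIRROR has 6 letters with R appearing 3 times.
So there are 6! / (3!) = 120 distinguishable arrangements.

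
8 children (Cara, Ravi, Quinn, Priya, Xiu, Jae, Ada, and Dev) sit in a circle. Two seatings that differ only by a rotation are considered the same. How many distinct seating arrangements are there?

5040

Around a circle, 8 distinct people have 8!/8 = (7)! = 5040 rotationally distinct seatings.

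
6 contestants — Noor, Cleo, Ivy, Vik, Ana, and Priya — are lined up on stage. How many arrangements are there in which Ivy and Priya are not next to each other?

Of the 6! = 720 arrangements, those with Ivy and Priya adjacent number 2 × 5! = 240 (treat the pair as a block with 2 internal orders).
Complementary counting: 720 − 240 = 480.

480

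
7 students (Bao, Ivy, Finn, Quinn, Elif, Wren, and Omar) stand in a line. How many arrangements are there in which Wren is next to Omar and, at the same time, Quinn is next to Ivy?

Treat {Wren,Omar} as one block (2 orders) and {Quinn,Ivy} as another (2 orders).
That leaves 5 units to arrange: 2 × 2 × 5! = 4 × 120 = 480.

480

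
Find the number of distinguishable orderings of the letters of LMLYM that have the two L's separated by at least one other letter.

18

Total arrangements of LMLYM: 5!/(2!·2!) = 30.
If the two L's are adjacent, glue them into one block, leaving 4 items to arrange: (4)!/(2!) = 12 ways.
Subtracting, 30 − 12 = 18 arrangements keep the L's apart.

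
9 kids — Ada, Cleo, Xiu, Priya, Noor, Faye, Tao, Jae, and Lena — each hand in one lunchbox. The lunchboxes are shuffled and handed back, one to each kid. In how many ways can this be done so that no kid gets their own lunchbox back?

133496

This is the derangement count D_9: permutations of 9 items with no fixed point.
By inclusion–exclusion this is Σ_{j=0}^{9} (−1)^j C(9,j)·(9−j)!.
Computing: 362880 − 362880 + 181440 − 60480 + 15120 − 3024 + 504 − 72 + 9 − 1 = 133496.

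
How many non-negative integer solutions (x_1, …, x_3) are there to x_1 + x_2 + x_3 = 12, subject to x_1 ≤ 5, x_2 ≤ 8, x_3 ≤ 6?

32

Without the upper bounds there are C(14,2) = 91 ways to split 12 among 3 variables.
Subtract solutions that violate a single cap (substitute x_i' = x_i − (cap_i+1)): x_1 ≥ 6 gives C(8,2) = 28; x_2 ≥ 9 gives C(5,2) = 10; x_3 ≥ 7 gives C(7,2) = 21. Together 59.
No two caps can be exceeded simultaneously, so the pair terms are all 0.
By inclusion–exclusion the count is 91 − 59 + 0 = 32.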